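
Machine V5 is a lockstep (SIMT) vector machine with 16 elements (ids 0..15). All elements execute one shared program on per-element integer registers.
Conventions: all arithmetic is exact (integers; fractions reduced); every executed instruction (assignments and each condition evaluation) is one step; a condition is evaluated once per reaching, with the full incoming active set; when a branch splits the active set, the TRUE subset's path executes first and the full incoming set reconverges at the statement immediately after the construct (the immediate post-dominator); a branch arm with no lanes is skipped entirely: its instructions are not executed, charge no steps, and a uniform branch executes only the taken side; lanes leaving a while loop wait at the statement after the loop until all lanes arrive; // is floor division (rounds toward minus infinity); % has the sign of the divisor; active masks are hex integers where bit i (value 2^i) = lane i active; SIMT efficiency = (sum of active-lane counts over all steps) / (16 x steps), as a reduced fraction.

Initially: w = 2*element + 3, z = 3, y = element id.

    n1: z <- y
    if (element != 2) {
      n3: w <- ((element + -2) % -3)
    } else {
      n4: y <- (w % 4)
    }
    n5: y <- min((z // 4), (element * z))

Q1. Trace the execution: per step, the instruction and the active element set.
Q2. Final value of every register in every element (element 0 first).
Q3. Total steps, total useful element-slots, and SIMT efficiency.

step 0: z <- y                       0xffff
step 1: eval (element != 2)          0xffff
step 2: w <- ((element + -2) % -3)   0xfffb
step 3: y <- (w % 4)                 0x0004
step 4: y <- min((z // 4), (element * z)) 0xffff

Answer: 5 steps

w: -2,-1,7,-2,-1,0,-2,-1,0,-2,-1,0,-2,-1,0,-2
z: 0,1,2,3,4,5,6,7,8,9,10,11,12,13,14,15
y: 0,0,0,0,1,1,1,1,2,2,2,2,3,3,3,3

steps = 5; useful = 64; efficiency = 64/80 = 4/5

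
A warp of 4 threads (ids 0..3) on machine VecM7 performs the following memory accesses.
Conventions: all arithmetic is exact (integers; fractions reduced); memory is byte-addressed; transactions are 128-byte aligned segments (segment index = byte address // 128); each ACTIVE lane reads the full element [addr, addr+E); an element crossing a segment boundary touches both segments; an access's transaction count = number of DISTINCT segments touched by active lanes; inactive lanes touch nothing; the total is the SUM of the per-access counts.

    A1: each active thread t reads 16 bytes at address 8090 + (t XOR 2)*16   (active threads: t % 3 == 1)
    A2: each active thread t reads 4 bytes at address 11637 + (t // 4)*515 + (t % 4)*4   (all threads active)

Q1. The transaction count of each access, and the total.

A1: 1 transaction
A2: 2 transactions

Answer: 1,2; total 3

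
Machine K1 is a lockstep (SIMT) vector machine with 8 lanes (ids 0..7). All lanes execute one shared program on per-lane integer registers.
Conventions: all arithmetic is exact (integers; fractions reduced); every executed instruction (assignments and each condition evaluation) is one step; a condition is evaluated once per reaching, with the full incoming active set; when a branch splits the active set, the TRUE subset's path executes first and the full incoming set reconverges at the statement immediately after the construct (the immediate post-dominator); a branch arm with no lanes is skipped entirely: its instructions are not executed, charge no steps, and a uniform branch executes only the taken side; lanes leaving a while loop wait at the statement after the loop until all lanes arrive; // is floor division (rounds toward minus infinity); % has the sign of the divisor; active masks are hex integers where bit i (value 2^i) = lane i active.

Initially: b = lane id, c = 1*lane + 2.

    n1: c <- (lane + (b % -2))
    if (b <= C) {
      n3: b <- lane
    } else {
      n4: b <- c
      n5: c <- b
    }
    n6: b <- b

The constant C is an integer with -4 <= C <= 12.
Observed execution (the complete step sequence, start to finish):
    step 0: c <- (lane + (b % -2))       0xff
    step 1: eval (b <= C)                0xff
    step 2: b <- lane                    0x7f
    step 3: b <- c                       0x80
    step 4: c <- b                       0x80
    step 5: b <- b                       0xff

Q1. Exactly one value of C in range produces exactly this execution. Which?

Answer: C = 6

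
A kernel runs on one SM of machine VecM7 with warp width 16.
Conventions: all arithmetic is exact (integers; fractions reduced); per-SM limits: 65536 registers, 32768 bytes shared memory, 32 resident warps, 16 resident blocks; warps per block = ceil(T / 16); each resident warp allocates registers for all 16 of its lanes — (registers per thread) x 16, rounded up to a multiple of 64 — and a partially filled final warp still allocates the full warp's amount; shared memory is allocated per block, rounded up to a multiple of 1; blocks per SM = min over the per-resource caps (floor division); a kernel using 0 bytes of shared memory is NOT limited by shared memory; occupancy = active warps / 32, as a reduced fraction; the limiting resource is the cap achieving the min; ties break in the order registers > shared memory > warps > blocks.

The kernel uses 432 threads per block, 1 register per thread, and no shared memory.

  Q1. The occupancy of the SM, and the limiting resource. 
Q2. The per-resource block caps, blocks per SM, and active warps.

Answer: occupancy 27/32, limited by warps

registers: 37 blocks
shared memory: no limit (kernel uses none)
warps: 1 block
blocks: 16 blocks

Answer: 1 block, 27 active warps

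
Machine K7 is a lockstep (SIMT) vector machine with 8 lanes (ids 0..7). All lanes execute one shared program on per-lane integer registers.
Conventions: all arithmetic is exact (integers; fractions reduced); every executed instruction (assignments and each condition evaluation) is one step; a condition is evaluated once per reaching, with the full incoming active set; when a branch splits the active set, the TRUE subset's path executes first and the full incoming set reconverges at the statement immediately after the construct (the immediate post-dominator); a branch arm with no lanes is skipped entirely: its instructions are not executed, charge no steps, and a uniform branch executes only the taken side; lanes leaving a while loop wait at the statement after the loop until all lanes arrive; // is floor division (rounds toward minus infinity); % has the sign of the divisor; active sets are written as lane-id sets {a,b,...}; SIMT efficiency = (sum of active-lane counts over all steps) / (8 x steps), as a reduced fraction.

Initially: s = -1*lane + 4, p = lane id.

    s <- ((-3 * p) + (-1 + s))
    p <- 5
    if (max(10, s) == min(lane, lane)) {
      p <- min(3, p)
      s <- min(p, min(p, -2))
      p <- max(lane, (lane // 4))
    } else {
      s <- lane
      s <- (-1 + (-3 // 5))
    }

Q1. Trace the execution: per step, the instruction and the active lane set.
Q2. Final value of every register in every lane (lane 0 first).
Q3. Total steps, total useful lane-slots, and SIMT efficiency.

step 0: s <- ((-3 * p) + (-1 + s))   {0,1,2,3,4,5,6,7}
step 1: p <- 5                       {0,1,2,3,4,5,6,7}
step 2: eval (max(10, s) == min(lane, lane)) {0,1,2,3,4,5,6,7}
step 3: s <- lane                    {0,1,2,3,4,5,6,7}
step 4: s <- (-1 + (-3 // 5))        {0,1,2,3,4,5,6,7}

Answer: 5 steps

s: -2,-2,-2,-2,-2,-2,-2,-2
p: 5,5,5,5,5,5,5,5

steps = 5; useful = 40; efficiency = 40/40 = 1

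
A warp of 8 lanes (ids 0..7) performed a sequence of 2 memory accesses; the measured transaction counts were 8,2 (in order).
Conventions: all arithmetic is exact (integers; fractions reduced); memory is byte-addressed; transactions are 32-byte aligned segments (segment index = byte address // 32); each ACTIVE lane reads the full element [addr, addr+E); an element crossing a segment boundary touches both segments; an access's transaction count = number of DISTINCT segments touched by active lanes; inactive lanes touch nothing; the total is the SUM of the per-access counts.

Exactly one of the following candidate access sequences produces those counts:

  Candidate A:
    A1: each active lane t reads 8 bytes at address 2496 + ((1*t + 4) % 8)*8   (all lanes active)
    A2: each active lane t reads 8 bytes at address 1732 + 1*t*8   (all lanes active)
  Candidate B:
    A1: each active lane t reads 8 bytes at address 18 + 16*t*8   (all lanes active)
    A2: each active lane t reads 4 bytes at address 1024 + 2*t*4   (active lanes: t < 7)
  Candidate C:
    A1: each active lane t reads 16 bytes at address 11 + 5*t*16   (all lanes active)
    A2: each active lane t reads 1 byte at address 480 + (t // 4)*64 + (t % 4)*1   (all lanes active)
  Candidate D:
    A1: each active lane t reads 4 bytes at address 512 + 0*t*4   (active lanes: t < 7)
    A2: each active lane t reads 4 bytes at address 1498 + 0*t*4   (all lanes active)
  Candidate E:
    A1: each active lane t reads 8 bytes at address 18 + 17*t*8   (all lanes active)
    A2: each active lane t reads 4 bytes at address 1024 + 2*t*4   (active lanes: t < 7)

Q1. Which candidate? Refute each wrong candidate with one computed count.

A: A1 gives 2 transactions, not 8
C: A1 gives 12 transactions, not 8
D: A1 gives 1 transaction, not 8
E: A1 gives 10 transactions, not 8
B: all counts match (8,2)

Answer: B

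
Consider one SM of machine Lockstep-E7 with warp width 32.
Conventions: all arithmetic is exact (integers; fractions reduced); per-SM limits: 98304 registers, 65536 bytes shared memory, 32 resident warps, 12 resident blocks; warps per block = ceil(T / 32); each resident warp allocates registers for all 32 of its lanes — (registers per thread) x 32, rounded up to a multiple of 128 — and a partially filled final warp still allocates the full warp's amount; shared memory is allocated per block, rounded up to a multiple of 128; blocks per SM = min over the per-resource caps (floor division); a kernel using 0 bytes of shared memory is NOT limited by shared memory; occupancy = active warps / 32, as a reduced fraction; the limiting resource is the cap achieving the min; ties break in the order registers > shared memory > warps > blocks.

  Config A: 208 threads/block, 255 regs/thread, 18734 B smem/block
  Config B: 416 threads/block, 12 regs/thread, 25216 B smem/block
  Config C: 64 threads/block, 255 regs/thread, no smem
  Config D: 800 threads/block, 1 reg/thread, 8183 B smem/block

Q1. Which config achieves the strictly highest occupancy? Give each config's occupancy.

occupancies: A 7/32, B 13/16, C 3/8, D 25/32

Answer: B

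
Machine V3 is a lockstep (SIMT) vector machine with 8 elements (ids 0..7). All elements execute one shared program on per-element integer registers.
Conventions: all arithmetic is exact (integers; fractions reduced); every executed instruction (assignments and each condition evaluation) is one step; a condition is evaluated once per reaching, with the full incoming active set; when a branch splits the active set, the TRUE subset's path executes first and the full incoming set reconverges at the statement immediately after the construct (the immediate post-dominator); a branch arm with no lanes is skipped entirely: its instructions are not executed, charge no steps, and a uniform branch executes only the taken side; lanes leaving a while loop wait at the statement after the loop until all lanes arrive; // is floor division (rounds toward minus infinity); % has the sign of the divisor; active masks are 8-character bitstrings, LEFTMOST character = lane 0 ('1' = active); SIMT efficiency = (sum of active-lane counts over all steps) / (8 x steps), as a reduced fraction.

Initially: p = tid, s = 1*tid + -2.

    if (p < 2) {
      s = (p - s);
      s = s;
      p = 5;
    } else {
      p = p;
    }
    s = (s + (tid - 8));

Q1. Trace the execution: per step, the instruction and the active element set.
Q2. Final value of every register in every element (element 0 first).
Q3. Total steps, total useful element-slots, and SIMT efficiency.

step 0: eval (p < 2)                 11111111
step 1: s <- (p - s)                 11000000
step 2: s <- s                       11000000
step 3: p <- 5                       11000000
step 4: p <- p                       00111111
step 5: s <- (s + (tid - 8))         11111111

Answer: 6 steps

p: 5,5,2,3,4,5,6,7
s: -6,-5,-6,-4,-2,0,2,4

steps = 6; useful = 28; efficiency = 28/48 = 7/12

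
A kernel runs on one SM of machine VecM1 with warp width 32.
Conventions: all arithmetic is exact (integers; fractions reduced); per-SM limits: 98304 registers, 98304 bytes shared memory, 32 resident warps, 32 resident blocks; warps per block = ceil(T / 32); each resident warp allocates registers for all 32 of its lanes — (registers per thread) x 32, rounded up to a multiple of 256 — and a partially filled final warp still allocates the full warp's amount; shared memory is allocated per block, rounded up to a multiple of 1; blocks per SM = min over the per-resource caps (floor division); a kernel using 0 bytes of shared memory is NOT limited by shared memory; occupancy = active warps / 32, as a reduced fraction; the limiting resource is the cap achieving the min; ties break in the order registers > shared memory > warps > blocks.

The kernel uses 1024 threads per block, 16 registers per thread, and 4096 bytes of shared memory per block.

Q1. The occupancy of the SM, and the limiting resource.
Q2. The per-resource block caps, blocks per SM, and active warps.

Answer: occupancy 1, limited by warps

registers: 6 blocks
shared memory: 24 blocks
warps: 1 block
blocks: 32 blocks

Answer: 1 block, 32 active warps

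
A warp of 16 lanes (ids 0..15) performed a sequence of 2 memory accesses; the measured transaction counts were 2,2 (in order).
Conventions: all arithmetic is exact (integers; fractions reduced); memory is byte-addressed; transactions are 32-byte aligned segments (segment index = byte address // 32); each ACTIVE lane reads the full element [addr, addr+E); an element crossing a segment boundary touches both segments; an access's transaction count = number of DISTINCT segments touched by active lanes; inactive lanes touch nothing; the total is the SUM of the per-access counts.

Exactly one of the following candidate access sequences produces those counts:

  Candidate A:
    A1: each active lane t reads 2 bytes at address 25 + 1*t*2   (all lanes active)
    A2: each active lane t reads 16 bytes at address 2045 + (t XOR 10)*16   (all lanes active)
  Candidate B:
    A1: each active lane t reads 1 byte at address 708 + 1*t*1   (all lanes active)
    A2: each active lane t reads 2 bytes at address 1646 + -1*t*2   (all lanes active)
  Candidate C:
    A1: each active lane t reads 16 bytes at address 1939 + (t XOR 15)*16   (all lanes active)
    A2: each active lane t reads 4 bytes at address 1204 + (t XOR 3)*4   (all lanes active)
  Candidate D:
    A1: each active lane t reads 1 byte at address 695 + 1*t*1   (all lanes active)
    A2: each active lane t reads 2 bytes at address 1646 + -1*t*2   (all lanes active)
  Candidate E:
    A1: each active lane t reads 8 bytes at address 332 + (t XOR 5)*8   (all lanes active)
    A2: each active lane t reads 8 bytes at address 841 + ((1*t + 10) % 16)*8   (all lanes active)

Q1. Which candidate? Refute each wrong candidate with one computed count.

A: A2 gives 9 transactions, not 2
B: A1 gives 1 transaction, not 2
C: A1 gives 9 transactions, not 2
E: A1 gives 5 transactions, not 2
D: all counts match (2,2)

Answer: D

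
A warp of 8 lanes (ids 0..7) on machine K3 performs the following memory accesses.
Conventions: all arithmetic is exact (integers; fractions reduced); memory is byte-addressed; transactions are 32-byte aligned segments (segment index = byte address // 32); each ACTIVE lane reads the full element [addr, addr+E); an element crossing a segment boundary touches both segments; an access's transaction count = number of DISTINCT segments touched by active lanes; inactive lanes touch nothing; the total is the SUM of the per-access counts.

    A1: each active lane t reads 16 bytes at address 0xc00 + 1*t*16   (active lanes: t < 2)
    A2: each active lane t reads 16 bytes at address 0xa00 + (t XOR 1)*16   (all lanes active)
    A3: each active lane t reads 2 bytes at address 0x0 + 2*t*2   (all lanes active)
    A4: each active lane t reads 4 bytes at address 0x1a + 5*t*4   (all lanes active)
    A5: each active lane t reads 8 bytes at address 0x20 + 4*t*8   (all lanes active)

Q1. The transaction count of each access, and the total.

A1: 1 transaction
A2: 4 transactions
A3: 1 transaction
A4: 6 transactions
A5: 8 transactions

Answer: 1,4,1,6,8; total 20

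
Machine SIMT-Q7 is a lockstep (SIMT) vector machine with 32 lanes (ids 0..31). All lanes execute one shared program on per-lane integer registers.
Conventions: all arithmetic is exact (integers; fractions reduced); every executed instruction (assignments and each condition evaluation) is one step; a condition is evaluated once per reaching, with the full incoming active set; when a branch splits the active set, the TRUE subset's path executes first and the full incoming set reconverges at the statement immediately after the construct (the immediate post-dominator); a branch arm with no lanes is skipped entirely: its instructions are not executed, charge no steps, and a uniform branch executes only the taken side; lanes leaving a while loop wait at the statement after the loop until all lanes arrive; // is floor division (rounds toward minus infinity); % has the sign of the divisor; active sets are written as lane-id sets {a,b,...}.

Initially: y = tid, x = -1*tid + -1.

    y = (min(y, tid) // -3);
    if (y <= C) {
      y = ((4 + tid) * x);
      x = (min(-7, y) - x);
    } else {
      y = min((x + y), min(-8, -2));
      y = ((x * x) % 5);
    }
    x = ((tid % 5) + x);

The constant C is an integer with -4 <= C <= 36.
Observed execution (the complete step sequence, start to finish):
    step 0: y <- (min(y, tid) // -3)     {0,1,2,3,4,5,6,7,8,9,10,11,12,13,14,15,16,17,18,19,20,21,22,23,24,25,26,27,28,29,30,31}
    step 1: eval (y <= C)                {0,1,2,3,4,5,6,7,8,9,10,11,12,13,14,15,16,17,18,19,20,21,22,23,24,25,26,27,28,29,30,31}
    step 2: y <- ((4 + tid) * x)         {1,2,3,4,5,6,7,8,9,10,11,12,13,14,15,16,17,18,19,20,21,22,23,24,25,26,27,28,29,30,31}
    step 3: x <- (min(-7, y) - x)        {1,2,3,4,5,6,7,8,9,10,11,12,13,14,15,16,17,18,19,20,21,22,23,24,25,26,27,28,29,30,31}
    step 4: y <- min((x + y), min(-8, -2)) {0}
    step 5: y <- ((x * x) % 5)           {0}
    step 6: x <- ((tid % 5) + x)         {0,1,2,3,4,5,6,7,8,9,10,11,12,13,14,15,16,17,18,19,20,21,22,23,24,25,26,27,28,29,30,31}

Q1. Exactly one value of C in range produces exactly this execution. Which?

Answer: C = -1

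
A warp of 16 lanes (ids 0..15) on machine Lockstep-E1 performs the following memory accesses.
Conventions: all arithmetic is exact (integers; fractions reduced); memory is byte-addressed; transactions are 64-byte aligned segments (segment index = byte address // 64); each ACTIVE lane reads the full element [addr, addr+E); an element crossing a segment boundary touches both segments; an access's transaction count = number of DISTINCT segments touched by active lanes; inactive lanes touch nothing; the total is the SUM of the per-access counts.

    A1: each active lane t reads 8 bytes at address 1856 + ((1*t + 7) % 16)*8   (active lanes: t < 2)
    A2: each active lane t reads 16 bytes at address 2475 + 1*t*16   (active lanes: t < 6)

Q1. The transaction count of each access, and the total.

A1: 2 transactions
A2: 3 transactions

Answer: 2,3; total 5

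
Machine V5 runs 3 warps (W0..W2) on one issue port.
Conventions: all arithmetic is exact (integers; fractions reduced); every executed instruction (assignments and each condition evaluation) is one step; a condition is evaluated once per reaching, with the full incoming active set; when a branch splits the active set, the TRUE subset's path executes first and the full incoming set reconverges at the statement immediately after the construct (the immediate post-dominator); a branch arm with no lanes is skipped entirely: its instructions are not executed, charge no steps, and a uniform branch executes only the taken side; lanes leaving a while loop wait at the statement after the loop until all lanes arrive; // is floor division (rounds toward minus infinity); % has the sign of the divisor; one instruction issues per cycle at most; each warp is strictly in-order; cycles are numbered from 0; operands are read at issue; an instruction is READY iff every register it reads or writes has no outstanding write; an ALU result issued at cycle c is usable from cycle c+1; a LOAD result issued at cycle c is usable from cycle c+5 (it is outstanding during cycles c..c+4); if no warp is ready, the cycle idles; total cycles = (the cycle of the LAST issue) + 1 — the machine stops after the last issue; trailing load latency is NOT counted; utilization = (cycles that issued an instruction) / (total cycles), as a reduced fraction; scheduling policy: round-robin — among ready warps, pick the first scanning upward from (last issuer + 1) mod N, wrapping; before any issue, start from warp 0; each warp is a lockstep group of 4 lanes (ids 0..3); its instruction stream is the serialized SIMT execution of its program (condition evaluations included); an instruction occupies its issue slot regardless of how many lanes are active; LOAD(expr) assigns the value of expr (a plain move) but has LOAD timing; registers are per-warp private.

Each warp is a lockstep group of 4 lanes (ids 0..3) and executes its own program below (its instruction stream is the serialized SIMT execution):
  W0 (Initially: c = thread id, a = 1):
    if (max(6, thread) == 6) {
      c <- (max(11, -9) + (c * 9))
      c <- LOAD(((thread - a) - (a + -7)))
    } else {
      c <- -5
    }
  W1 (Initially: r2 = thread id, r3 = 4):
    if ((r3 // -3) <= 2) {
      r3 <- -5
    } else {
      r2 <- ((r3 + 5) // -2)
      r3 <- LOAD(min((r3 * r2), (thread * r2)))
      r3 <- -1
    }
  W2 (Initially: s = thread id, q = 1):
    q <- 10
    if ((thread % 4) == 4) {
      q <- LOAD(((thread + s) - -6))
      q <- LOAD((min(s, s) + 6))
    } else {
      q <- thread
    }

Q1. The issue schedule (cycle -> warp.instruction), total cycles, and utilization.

cycle 0: W0.I0
cycle 1: W1.I0
cycle 2: W2.I0
cycle 3: W0.I1
cycle 4: W1.I1
cycle 5: W2.I1
cycle 6: W0.I2
cycle 7: W2.I2

Answer: 8 cycles, utilization 1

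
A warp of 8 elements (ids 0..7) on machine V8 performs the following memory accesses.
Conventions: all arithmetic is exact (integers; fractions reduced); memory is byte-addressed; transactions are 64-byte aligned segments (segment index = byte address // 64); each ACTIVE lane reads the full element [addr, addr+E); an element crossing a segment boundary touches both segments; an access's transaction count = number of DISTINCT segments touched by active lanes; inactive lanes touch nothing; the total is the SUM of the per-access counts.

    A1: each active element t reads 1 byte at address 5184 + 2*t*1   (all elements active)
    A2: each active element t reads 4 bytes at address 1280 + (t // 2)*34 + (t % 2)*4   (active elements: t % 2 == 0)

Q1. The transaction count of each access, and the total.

A1: 1 transaction
A2: 2 transactions

Answer: 1,2; total 3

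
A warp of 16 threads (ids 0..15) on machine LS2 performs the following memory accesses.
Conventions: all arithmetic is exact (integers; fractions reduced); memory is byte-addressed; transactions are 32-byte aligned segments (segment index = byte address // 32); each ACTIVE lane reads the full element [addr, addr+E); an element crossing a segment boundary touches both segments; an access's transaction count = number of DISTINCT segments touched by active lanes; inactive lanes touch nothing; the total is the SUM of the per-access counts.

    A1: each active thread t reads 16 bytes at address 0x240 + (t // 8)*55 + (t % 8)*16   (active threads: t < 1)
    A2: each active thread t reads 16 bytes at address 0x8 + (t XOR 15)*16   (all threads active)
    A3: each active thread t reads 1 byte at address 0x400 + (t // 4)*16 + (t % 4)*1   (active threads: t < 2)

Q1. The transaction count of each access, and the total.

A1: 1 transaction
A2: 9 transactions
A3: 1 transaction

Answer: 1,9,1; total 11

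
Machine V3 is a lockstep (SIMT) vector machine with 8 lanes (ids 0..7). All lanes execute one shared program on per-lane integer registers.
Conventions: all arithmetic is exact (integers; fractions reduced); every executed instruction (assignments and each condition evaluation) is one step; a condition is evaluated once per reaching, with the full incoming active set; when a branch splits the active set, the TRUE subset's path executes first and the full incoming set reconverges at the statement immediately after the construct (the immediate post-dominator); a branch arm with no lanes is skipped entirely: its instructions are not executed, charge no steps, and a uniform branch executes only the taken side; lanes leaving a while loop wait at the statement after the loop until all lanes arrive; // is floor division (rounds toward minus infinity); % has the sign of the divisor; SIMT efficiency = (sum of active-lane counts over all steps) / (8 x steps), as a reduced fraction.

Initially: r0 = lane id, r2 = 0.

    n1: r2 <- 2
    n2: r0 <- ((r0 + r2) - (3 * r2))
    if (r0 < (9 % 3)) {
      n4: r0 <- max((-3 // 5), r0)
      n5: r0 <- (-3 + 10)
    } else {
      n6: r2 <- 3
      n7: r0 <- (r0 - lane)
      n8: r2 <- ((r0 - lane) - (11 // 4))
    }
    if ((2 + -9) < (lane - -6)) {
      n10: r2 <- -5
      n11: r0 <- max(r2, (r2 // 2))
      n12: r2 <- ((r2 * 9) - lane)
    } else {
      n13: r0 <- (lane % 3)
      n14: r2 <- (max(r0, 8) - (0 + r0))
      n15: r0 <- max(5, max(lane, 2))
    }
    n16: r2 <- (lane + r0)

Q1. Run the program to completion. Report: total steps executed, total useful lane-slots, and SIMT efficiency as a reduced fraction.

Answer: 13 steps, 84 useful, 21/26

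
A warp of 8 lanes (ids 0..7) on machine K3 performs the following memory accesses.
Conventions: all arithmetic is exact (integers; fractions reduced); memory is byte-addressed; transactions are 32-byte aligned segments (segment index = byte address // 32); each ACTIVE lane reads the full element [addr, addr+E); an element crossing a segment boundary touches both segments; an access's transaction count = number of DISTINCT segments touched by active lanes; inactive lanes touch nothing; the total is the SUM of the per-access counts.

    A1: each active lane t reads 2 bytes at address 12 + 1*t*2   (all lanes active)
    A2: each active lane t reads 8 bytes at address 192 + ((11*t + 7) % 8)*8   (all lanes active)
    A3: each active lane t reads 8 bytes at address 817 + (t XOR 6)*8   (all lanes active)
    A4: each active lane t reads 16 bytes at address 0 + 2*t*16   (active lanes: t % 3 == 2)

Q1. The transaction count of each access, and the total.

A1: 1 transaction
A2: 2 transactions
A3: 3 transactions
A4: 2 transactions

Answer: 1,2,3,2; total 8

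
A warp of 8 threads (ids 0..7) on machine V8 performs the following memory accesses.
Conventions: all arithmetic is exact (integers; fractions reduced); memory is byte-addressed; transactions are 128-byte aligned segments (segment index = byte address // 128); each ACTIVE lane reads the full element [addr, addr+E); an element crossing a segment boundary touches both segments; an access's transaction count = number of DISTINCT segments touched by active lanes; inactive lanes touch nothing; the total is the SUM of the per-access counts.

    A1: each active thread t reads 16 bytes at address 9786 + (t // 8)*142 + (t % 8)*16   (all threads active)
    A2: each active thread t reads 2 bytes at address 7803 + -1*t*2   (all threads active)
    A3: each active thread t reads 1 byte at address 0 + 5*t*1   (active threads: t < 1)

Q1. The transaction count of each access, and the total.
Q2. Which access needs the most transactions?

A1: 2 transactions
A2: 1 transaction
A3: 1 transaction

Answer: 2,1,1; total 4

Answer: A1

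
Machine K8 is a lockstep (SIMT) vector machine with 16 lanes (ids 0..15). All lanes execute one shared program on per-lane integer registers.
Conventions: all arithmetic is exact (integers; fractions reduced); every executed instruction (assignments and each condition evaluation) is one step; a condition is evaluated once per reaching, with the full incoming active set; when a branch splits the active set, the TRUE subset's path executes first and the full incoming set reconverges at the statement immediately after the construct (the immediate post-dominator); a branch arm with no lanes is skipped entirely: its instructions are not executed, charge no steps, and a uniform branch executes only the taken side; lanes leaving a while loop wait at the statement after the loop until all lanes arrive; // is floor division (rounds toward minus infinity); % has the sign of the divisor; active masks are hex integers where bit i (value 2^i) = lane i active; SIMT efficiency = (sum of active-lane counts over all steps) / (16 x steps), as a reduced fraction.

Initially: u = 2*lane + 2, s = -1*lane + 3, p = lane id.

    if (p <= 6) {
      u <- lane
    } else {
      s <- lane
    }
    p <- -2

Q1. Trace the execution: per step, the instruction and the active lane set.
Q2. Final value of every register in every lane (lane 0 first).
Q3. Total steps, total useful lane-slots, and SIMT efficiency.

step 0: eval (p <= 6)                0xffff
step 1: u <- lane                    0x007f
step 2: s <- lane                    0xff80
step 3: p <- -2                      0xffff

Answer: 4 steps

u: 0,1,2,3,4,5,6,16,18,20,22,24,26,28,30,32
s: 3,2,1,0,-1,-2,-3,7,8,9,10,11,12,13,14,15
p: -2,-2,-2,-2,-2,-2,-2,-2,-2,-2,-2,-2,-2,-2,-2,-2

steps = 4; useful = 48; efficiency = 48/64 = 3/4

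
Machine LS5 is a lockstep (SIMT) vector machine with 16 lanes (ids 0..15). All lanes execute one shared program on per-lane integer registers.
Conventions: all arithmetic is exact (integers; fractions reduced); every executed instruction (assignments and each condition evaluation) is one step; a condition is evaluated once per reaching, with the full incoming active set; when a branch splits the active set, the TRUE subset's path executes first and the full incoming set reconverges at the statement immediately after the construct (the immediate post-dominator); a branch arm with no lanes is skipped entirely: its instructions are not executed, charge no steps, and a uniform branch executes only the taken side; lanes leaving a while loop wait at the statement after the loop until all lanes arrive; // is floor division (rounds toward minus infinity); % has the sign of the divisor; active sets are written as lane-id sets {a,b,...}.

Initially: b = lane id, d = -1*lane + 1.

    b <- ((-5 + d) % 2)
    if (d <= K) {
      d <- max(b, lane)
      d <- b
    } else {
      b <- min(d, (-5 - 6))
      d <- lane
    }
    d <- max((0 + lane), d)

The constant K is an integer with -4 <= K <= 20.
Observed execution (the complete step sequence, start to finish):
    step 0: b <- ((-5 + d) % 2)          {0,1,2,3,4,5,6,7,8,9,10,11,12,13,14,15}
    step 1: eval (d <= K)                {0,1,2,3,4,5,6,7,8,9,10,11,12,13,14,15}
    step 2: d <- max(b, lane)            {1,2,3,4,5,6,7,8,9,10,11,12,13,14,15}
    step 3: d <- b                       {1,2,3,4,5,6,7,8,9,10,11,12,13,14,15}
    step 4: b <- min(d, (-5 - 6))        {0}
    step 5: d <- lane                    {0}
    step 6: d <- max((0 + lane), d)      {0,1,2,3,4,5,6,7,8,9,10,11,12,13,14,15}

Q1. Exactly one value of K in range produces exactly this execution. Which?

Answer: K = 0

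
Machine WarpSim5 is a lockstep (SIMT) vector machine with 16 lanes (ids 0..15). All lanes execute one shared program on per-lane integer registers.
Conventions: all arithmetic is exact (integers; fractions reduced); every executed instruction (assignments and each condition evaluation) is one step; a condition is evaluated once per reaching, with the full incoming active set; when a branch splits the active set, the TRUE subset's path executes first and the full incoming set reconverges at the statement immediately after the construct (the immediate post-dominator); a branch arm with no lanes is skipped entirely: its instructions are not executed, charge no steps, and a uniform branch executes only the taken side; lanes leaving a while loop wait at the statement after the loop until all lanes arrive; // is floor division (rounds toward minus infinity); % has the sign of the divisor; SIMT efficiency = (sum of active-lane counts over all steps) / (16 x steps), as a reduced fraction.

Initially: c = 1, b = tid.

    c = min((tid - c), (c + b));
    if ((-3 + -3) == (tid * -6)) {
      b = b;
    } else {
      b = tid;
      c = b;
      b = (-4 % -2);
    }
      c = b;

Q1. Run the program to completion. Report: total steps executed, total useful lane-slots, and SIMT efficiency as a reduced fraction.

Answer: 7 steps, 94 useful, 47/56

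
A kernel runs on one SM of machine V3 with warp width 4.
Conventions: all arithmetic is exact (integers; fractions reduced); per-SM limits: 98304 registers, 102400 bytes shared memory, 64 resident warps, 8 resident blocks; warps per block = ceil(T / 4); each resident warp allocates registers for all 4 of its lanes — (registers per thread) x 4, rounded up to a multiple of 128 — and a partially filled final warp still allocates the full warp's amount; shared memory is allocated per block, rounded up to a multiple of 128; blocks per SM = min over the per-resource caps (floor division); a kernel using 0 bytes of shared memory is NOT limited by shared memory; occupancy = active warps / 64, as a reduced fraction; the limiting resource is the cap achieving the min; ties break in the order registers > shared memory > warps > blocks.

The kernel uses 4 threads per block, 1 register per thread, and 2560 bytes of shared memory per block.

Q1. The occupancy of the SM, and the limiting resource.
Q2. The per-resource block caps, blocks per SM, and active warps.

Answer: occupancy 1/8, limited by blocks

registers: 768 blocks
shared memory: 40 blocks
warps: 64 blocks
blocks: 8 blocks

Answer: 8 blocks, 8 active warps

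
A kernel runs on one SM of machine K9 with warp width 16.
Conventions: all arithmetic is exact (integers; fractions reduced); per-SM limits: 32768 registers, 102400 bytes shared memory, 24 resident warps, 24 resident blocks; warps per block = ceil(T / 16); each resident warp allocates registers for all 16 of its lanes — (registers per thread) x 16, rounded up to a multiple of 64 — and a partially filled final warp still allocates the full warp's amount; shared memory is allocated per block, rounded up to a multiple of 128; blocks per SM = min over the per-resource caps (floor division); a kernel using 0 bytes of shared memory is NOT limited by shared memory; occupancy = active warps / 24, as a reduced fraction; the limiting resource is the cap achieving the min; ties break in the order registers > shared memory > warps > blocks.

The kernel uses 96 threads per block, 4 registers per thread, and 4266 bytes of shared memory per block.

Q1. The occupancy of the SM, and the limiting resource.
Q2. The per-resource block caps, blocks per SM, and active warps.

Answer: occupancy 1, limited by warps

registers: 85 blocks
shared memory: 23 blocks
warps: 4 blocks
blocks: 24 blocks

Answer: 4 blocks, 24 active warps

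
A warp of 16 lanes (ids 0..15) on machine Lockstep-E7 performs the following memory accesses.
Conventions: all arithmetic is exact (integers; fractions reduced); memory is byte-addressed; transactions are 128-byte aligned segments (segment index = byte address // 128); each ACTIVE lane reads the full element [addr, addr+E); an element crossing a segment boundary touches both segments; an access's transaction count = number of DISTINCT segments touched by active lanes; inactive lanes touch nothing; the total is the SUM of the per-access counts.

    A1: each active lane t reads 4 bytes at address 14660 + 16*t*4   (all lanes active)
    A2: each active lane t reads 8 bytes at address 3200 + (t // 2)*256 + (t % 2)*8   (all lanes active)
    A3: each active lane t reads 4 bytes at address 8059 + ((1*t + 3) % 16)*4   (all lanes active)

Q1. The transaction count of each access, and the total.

A1: 9 transactions
A2: 8 transactions
A3: 2 transactions

Answer: 9,8,2; total 19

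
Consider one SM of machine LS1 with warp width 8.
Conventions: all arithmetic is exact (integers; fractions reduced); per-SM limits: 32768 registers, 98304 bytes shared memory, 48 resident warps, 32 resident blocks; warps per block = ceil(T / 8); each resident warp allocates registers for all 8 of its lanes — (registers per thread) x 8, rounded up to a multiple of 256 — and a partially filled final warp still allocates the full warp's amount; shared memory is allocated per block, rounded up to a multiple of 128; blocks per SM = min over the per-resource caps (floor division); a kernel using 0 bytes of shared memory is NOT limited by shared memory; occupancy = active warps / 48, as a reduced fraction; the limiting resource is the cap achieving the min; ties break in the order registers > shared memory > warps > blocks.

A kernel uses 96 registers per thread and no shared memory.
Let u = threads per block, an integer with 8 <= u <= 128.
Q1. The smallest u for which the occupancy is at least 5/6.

Answer: u = 9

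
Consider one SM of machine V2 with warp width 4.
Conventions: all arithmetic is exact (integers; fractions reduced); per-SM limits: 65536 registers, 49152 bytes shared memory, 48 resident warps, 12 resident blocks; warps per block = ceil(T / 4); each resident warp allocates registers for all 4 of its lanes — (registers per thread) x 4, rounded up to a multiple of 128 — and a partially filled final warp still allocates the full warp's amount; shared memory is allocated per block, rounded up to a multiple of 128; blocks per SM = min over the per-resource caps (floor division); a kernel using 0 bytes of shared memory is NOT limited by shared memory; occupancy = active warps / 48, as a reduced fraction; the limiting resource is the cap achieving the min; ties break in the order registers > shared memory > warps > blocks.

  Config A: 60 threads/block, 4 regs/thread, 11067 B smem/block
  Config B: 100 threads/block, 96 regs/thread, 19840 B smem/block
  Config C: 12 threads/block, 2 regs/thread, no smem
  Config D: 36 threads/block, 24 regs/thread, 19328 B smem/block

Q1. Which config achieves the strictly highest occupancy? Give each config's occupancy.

occupancies: A 15/16, B 25/48, C 3/4, D 3/8

Answer: A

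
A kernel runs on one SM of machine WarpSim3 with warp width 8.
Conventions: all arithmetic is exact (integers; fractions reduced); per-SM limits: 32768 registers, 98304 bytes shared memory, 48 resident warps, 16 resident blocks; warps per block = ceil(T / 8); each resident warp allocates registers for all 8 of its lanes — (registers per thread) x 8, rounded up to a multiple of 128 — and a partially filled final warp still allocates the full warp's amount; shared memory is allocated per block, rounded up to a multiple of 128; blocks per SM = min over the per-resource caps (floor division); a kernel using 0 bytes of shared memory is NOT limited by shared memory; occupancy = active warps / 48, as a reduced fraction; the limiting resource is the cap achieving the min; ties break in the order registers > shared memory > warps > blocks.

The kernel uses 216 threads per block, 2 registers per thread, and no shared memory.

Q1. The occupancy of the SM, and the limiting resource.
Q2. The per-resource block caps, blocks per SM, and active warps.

Answer: occupancy 9/16, limited by warps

registers: 9 blocks
shared memory: no limit (kernel uses none)
warps: 1 block
blocks: 16 blocks

Answer: 1 block, 27 active warps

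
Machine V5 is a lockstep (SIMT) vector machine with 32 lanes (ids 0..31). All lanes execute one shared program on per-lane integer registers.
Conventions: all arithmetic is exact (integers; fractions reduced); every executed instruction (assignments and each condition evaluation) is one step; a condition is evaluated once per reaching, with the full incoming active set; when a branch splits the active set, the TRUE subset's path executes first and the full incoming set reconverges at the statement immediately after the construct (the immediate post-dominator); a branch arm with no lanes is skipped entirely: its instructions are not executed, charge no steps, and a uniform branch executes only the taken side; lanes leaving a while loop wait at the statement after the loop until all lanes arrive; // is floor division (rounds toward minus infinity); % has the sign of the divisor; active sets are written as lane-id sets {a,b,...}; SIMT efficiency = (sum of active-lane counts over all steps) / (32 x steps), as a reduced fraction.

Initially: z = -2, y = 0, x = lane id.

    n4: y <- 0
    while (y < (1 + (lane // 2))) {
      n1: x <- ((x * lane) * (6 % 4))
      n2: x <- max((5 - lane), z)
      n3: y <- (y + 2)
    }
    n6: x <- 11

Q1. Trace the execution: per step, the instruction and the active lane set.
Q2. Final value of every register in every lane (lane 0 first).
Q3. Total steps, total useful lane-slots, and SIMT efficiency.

step 0: y <- 0                       {0,1,2,3,4,5,6,7,8,9,10,11,12,13,14,15,16,17,18,19,20,21,22,23,24,25,26,27,28,29,30,31}
step 1: eval (y < (1 + (lane // 2))) {0,1,2,3,4,5,6,7,8,9,10,11,12,13,14,15,16,17,18,19,20,21,22,23,24,25,26,27,28,29,30,31}
step 2: x <- ((x * lane) * (6 % 4))  {0,1,2,3,4,5,6,7,8,9,10,11,12,13,14,15,16,17,18,19,20,21,22,23,24,25,26,27,28,29,30,31}
step 3: x <- max((5 - lane), z)      {0,1,2,3,4,5,6,7,8,9,10,11,12,13,14,15,16,17,18,19,20,21,22,23,24,25,26,27,28,29,30,31}
step 4: y <- (y + 2)                 {0,1,2,3,4,5,6,7,8,9,10,11,12,13,14,15,16,17,18,19,20,21,22,23,24,25,26,27,28,29,30,31}
step 5: eval (y < (1 + (lane // 2))) {0,1,2,3,4,5,6,7,8,9,10,11,12,13,14,15,16,17,18,19,20,21,22,23,24,25,26,27,28,29,30,31}
step 6: x <- ((x * lane) * (6 % 4))  {4,5,6,7,8,9,10,11,12,13,14,15,16,17,18,19,20,21,22,23,24,25,26,27,28,29,30,31}
step 7: x <- max((5 - lane), z)      {4,5,6,7,8,9,10,11,12,13,14,15,16,17,18,19,20,21,22,23,24,25,26,27,28,29,30,31}
step 8: y <- (y + 2)                 {4,5,6,7,8,9,10,11,12,13,14,15,16,17,18,19,20,21,22,23,24,25,26,27,28,29,30,31}
step 9: eval (y < (1 + (lane // 2))) {4,5,6,7,8,9,10,11,12,13,14,15,16,17,18,19,20,21,22,23,24,25,26,27,28,29,30,31}
step 10: x <- ((x * lane) * (6 % 4))  {8,9,10,11,12,13,14,15,16,17,18,19,20,21,22,23,24,25,26,27,28,29,30,31}
step 11: x <- max((5 - lane), z)      {8,9,10,11,12,13,14,15,16,17,18,19,20,21,22,23,24,25,26,27,28,29,30,31}
step 12: y <- (y + 2)                 {8,9,10,11,12,13,14,15,16,17,18,19,20,21,22,23,24,25,26,27,28,29,30,31}
step 13: eval (y < (1 + (lane // 2))) {8,9,10,11,12,13,14,15,16,17,18,19,20,21,22,23,24,25,26,27,28,29,30,31}
step 14: x <- ((x * lane) * (6 % 4))  {12,13,14,15,16,17,18,19,20,21,22,23,24,25,26,27,28,29,30,31}
step 15: x <- max((5 - lane), z)      {12,13,14,15,16,17,18,19,20,21,22,23,24,25,26,27,28,29,30,31}
step 16: y <- (y + 2)                 {12,13,14,15,16,17,18,19,20,21,22,23,24,25,26,27,28,29,30,31}
step 17: eval (y < (1 + (lane // 2))) {12,13,14,15,16,17,18,19,20,21,22,23,24,25,26,27,28,29,30,31}
step 18: x <- ((x * lane) * (6 % 4))  {16,17,18,19,20,21,22,23,24,25,26,27,28,29,30,31}
step 19: x <- max((5 - lane), z)      {16,17,18,19,20,21,22,23,24,25,26,27,28,29,30,31}
step 20: y <- (y + 2)                 {16,17,18,19,20,21,22,23,24,25,26,27,28,29,30,31}
step 21: eval (y < (1 + (lane // 2))) {16,17,18,19,20,21,22,23,24,25,26,27,28,29,30,31}
step 22: x <- ((x * lane) * (6 % 4))  {20,21,22,23,24,25,26,27,28,29,30,31}
step 23: x <- max((5 - lane), z)      {20,21,22,23,24,25,26,27,28,29,30,31}
step 24: y <- (y + 2)                 {20,21,22,23,24,25,26,27,28,29,30,31}
step 25: eval (y < (1 + (lane // 2))) {20,21,22,23,24,25,26,27,28,29,30,31}
step 26: x <- ((x * lane) * (6 % 4))  {24,25,26,27,28,29,30,31}
step 27: x <- max((5 - lane), z)      {24,25,26,27,28,29,30,31}
step 28: y <- (y + 2)                 {24,25,26,27,28,29,30,31}
step 29: eval (y < (1 + (lane // 2))) {24,25,26,27,28,29,30,31}
step 30: x <- ((x * lane) * (6 % 4))  {28,29,30,31}
step 31: x <- max((5 - lane), z)      {28,29,30,31}
step 32: y <- (y + 2)                 {28,29,30,31}
step 33: eval (y < (1 + (lane // 2))) {28,29,30,31}
step 34: x <- 11                      {0,1,2,3,4,5,6,7,8,9,10,11,12,13,14,15,16,17,18,19,20,21,22,23,24,25,26,27,28,29,30,31}

Answer: 35 steps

z: -2,-2,-2,-2,-2,-2,-2,-2,-2,-2,-2,-2,-2,-2,-2,-2,-2,-2,-2,-2,-2,-2,-2,-2,-2,-2,-2,-2,-2,-2,-2,-2
y: 2,2,2,2,4,4,4,4,6,6,6,6,8,8,8,8,10,10,10,10,12,12,12,12,14,14,14,14,16,16,16,16
x: 11,11,11,11,11,11,11,11,11,11,11,11,11,11,11,11,11,11,11,11,11,11,11,11,11,11,11,11,11,11,11,11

steps = 35; useful = 672; efficiency = 672/1120 = 3/5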